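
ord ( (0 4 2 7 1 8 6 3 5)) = 9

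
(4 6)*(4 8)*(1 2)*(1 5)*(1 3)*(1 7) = (1 2 5 3 7)(4 6 8)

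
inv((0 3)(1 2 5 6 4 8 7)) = (0 3)(1 7 8 4 6 5 2)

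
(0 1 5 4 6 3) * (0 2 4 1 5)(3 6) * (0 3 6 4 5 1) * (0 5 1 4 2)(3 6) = (0 4 3)(1 6 2)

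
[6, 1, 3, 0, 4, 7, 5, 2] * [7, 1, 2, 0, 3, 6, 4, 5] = [4, 1, 0, 7, 3, 5, 6, 2]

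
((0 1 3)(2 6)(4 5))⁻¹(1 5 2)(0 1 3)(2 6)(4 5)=(3 4 6)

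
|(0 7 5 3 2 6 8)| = 7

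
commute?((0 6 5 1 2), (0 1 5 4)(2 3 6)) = no:(0 6 5 1 2)*(0 1 5 4)(2 3 6) = (0 2 1 3 6 4), (0 1 5 4)(2 3 6)*(0 6 5 1 2) = (0 2 3 5 4 6)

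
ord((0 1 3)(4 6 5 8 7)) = 15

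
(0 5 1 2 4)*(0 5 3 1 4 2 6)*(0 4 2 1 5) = (0 3 5 2 1 6 4)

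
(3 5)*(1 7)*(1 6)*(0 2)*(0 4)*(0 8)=(0 2 4 8) (1 7 6) (3 5) 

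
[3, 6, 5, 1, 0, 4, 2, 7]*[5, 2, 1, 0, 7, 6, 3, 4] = [0, 3, 6, 2, 5, 7, 1, 4]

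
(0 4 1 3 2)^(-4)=(0 4 1 3 2)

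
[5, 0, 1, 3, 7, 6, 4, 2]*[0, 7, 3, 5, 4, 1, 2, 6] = [1, 0, 7, 5, 6, 2, 4, 3]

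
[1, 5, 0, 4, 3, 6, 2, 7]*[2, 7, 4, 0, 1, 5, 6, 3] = [7, 5, 2, 1, 0, 6, 4, 3]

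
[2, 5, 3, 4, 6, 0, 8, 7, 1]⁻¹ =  [5, 8, 0, 2, 3, 1, 4, 7, 6]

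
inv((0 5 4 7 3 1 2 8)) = (0 8 2 1 3 7 4 5)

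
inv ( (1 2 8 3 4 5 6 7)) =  (1 7 6 5 4 3 8 2)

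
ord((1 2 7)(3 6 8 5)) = 12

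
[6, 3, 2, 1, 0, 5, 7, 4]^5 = [6, 3, 2, 1, 0, 5, 7, 4]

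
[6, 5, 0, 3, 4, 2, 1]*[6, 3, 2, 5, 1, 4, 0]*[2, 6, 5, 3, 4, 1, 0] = [2, 4, 0, 1, 6, 5, 3]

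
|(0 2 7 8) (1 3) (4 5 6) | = 12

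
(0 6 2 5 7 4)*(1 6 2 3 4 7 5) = (0 2 1 6 3 4)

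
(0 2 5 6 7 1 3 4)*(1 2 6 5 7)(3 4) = (0 6 1 4)(2 7)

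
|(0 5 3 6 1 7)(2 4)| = 6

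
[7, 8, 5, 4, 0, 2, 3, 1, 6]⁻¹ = [4, 7, 5, 6, 3, 2, 8, 0, 1]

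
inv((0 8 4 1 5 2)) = (0 2 5 1 4 8)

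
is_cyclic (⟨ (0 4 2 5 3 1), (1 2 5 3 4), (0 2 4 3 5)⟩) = no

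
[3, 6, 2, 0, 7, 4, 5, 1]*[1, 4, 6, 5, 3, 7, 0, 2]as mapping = [0→5, 1→0, 2→6, 3→1, 4→2, 5→3, 6→7, 7→4]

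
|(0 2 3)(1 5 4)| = 3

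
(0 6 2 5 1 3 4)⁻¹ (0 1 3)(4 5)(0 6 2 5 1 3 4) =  (0 1)(3 4 6)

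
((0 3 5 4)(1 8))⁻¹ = (0 4 5 3)(1 8)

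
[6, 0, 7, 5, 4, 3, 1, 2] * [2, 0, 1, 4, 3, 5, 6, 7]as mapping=[0→6, 1→2, 2→7, 3→5, 4→3, 5→4, 6→0, 7→1]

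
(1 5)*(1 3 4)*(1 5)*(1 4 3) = (1 4 5)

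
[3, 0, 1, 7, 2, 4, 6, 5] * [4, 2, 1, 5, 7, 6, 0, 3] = [5, 4, 2, 3, 1, 7, 0, 6]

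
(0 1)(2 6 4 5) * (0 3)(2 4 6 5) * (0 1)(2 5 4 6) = (1 3)(2 4 5 6)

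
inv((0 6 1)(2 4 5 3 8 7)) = (0 1 6)(2 7 8 3 5 4)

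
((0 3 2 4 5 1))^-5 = (0 3 2 4 5 1)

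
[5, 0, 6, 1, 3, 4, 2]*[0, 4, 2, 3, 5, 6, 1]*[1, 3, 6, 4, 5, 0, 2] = [2, 1, 3, 5, 4, 0, 6]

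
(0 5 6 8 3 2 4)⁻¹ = (0 4 2 3 8 6 5)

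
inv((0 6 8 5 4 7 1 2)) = (0 2 1 7 4 5 8 6)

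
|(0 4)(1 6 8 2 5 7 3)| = 14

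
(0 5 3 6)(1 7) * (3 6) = (0 5 6)(1 7)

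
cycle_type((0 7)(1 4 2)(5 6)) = 2^2.3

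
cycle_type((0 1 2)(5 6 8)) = 3^2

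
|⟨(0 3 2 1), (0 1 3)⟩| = 24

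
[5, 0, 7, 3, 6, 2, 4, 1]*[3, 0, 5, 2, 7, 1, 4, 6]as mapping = [0→1, 1→3, 2→6, 3→2, 4→4, 5→5, 6→7, 7→0]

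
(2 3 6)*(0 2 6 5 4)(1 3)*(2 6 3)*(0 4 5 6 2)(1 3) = (0 2 3 6 1)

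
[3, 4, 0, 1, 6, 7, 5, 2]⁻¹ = [2, 3, 7, 0, 1, 6, 4, 5]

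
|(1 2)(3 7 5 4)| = 4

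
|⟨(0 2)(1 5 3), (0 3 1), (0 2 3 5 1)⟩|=120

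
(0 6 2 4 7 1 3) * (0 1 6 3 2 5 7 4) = (0 3 1 2)(5 7 6)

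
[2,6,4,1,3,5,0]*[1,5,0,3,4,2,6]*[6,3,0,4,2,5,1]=[6,1,2,5,4,0,3] 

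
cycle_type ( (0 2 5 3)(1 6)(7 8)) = 2^2.4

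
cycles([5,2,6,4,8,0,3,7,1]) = (0 5)(1 2 6 3 4 8)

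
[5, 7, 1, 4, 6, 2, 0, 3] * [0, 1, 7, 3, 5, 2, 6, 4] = [2, 4, 1, 5, 6, 7, 0, 3]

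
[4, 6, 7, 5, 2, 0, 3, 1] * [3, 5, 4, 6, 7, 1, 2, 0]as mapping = [0→7, 1→2, 2→0, 3→1, 4→4, 5→3, 6→6, 7→5]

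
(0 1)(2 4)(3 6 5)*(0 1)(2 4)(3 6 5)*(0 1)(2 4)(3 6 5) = (0 1)(2 4)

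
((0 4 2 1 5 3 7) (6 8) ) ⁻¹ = (0 7 3 5 1 2 4) (6 8) 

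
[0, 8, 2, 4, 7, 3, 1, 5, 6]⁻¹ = [0, 6, 2, 5, 3, 7, 8, 4, 1]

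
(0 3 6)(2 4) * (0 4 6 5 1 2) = (0 3 5 1 2 6 4)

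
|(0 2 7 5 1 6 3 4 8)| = 9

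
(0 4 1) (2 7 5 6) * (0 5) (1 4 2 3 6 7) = (0 2 1 5 7) (3 6) 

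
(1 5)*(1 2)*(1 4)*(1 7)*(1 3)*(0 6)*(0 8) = (0 6 8)(1 5 2 4 7 3)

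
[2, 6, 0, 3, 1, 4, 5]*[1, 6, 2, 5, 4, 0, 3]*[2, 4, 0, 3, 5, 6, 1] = [0, 3, 4, 6, 1, 5, 2]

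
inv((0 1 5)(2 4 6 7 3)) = (0 5 1)(2 3 7 6 4)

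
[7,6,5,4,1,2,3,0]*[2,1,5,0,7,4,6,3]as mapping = [0→3,1→6,2→4,3→7,4→1,5→5,6→0,7→2]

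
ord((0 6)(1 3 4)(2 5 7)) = 6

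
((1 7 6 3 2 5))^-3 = (1 3)(2 7)(5 6)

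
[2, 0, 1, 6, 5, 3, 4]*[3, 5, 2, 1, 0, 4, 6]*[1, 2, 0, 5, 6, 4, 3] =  [0, 5, 4, 3, 6, 2, 1]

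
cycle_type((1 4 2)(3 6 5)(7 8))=2.3^2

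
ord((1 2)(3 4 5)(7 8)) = 6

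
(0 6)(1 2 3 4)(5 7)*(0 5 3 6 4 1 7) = (0 4 7 3 1 2 6 5)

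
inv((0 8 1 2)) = (0 2 1 8)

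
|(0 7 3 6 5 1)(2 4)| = 6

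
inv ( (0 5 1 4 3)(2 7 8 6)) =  (0 3 4 1 5)(2 6 8 7)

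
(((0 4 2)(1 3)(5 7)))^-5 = (0 4 2)(1 3)(5 7)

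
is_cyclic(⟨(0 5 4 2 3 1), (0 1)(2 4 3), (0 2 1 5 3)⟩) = no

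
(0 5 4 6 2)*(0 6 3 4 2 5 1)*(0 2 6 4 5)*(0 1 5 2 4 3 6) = (0 5)(1 4 6)(2 3)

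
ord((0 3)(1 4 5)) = 6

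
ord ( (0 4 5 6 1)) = 5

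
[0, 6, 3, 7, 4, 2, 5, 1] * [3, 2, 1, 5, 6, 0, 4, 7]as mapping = [0→3, 1→4, 2→5, 3→7, 4→6, 5→1, 6→0, 7→2]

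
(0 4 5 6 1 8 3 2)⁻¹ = (0 2 3 8 1 6 5 4)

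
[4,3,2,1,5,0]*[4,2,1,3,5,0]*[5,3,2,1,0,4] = [4,1,3,2,5,0]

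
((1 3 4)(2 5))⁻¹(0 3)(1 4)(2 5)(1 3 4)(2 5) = (0 4)(1 3)(2 5)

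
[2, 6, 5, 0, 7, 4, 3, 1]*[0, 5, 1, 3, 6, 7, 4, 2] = [1, 4, 7, 0, 2, 6, 3, 5]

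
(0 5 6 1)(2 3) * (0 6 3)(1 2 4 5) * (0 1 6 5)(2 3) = (0 6 3 4)(1 5 2)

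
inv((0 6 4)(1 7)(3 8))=(0 4 6)(1 7)(3 8)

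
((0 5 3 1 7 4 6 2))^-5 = (0 1 6 5 7 2 3 4)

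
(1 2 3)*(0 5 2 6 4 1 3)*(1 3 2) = (0 5 1 6 4 3 2)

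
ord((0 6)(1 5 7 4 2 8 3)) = 14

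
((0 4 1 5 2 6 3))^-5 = (0 1 2 3 4 5 6)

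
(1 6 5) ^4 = (1 6 5) 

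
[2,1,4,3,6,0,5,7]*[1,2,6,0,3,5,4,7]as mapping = [0→6,1→2,2→3,3→0,4→4,5→1,6→5,7→7]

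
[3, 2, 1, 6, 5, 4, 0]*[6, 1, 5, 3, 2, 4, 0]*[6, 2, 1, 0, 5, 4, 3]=[0, 4, 2, 6, 5, 1, 3]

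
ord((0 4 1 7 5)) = 5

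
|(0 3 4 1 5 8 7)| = 7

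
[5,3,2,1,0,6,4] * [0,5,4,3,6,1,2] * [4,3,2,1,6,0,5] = [3,1,6,0,4,2,5]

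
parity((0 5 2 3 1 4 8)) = even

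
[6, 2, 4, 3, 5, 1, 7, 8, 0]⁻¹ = [8, 5, 1, 3, 2, 4, 0, 6, 7]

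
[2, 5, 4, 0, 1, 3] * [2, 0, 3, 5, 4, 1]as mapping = [0→3, 1→1, 2→4, 3→2, 4→0, 5→5]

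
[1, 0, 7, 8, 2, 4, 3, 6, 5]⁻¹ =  [1, 0, 4, 6, 5, 8, 7, 2, 3]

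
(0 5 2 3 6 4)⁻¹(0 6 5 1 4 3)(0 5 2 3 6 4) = (0 6 5 4 2 1)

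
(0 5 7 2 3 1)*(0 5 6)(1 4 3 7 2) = (0 6)(1 5 2 7)(3 4)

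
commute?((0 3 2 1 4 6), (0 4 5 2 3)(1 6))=no:(0 3 2 1 4 6) * (0 4 5 2 3)(1 6)=(1 5 2 6 4), (0 4 5 2 3)(1 6) * (0 3 2 1 4 6)=(0 6 4 5 1)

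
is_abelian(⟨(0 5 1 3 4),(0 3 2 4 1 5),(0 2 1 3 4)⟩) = no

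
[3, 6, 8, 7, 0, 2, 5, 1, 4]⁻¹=[4, 7, 5, 0, 8, 6, 1, 3, 2]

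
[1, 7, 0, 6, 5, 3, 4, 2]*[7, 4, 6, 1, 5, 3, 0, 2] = [4, 2, 7, 0, 3, 1, 5, 6]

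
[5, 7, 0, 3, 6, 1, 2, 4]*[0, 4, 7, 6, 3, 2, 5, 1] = [2, 1, 0, 6, 5, 4, 7, 3]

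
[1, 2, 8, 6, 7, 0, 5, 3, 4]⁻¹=[5, 0, 1, 7, 8, 6, 3, 4, 2]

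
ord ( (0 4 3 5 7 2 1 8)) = 8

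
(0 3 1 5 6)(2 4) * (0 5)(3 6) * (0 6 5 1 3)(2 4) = (0 5)(1 6)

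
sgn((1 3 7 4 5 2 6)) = 1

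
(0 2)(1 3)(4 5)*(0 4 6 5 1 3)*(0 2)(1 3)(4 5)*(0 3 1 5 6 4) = (0 3 5 4 1 2 6)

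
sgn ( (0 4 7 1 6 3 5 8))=-1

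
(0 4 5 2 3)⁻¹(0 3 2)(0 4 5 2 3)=(0 3 4)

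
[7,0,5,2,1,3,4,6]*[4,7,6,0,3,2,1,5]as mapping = [0→5,1→4,2→2,3→6,4→7,5→0,6→3,7→1]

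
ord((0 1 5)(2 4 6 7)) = 12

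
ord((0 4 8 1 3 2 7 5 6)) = 9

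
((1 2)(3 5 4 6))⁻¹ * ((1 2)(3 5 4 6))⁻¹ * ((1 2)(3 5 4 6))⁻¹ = (1 2)(3 5 4 6)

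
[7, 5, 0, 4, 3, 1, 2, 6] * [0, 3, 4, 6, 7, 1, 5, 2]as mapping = [0→2, 1→1, 2→0, 3→7, 4→6, 5→3, 6→4, 7→5]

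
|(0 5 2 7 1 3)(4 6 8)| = 6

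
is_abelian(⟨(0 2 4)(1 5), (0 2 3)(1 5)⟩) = no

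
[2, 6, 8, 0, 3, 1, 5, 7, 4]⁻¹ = [3, 5, 0, 4, 8, 6, 1, 7, 2]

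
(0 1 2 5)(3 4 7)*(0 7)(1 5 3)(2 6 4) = (0 5 7 1 6 4)(2 3)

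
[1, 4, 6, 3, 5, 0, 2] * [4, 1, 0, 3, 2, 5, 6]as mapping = [0→1, 1→2, 2→6, 3→3, 4→5, 5→4, 6→0]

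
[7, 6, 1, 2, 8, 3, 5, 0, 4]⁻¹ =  [7, 2, 3, 5, 8, 6, 1, 0, 4]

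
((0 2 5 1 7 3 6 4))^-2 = (0 6 7 5)(1 2 4 3)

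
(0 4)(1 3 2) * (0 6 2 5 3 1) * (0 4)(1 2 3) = (1 2 4 6 3 5)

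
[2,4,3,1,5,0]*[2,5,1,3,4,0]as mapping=[0→1,1→4,2→3,3→5,4→0,5→2]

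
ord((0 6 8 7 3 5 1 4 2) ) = 9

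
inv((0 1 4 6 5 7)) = (0 7 5 6 4 1)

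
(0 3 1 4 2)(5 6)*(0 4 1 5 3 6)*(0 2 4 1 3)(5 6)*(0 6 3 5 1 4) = (0 1 5 2 4)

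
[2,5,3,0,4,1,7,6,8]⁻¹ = [3,5,0,2,4,1,7,6,8]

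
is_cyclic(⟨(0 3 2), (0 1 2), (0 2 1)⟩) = no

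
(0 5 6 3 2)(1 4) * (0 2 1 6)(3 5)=(0 3 1 4 6 5)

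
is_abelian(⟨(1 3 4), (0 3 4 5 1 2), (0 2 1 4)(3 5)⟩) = no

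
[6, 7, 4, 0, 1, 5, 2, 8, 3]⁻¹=[3, 4, 6, 8, 2, 5, 0, 1, 7]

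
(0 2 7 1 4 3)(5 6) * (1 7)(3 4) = (0 2 1 3)(5 6)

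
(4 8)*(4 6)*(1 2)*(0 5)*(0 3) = (0 5 3)(1 2)(4 8 6)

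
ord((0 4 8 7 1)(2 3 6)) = 15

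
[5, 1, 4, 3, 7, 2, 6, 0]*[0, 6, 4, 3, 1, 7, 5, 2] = [7, 6, 1, 3, 2, 4, 5, 0]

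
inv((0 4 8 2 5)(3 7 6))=(0 5 2 8 4)(3 6 7)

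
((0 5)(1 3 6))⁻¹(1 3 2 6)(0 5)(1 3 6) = (1 3 6 2)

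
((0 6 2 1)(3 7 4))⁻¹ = (0 1 2 6)(3 4 7)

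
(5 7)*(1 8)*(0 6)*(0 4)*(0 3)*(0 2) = (0 6 4 3 2)(1 8)(5 7)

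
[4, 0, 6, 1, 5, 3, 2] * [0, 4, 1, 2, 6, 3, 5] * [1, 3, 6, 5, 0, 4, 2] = [2, 1, 4, 0, 5, 6, 3]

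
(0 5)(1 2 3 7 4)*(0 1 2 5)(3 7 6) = (1 5)(2 7 4)(3 6)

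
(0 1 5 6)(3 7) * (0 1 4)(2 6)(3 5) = (0 4)(1 3 7 5 2 6)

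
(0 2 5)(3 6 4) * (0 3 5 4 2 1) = (0 1)(2 4 5 3 6)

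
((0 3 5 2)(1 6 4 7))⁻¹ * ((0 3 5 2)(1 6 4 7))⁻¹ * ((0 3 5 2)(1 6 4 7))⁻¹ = (0 3 5 2)(1 6 4 7)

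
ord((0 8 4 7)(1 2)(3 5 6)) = 12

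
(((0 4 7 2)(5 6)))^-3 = (0 4 7 2)(5 6)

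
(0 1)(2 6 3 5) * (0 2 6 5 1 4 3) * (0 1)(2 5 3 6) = (0 4 6 1 5 2 3)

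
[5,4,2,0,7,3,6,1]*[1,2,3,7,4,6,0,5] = [6,4,3,1,5,7,0,2]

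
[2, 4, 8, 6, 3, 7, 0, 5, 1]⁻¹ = [6, 8, 0, 4, 1, 7, 3, 5, 2]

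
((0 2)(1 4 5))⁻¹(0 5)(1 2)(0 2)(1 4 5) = (0 4)(1 2)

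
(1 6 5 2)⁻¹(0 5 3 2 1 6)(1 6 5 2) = (0 2 3 1 6 5)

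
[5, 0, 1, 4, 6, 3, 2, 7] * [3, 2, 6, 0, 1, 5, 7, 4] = [5, 3, 2, 1, 7, 0, 6, 4]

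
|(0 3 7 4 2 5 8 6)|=8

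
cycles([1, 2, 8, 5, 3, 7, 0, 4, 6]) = (0 1 2 8 6)(3 5 7 4)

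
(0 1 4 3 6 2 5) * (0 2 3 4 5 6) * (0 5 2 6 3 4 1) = (1 2 3 5 6 4)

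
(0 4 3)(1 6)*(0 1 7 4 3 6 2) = (0 3 1 2)(4 6 7)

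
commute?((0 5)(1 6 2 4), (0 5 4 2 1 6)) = no:(0 5)(1 6 2 4)*(0 5 4 2 1 6) = (0 4 6 1), (0 5 4 2 1 6)*(0 5)(1 6 2 4) = (1 2 6 5)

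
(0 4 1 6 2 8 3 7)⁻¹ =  (0 7 3 8 2 6 1 4)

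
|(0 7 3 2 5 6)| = 6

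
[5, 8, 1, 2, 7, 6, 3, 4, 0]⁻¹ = [8, 2, 3, 6, 7, 0, 5, 4, 1]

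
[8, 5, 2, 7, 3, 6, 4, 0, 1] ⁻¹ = [7, 8, 2, 4, 6, 1, 5, 3, 0] 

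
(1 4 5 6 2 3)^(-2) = (1 2 5)(3 6 4)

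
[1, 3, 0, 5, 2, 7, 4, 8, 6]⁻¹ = [2, 0, 4, 1, 6, 3, 8, 5, 7]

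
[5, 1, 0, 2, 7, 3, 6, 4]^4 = [0, 1, 2, 3, 4, 5, 6, 7]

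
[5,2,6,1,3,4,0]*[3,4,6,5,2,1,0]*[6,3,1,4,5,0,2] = [3,2,6,5,0,1,4]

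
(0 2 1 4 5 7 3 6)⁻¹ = (0 6 3 7 5 4 1 2)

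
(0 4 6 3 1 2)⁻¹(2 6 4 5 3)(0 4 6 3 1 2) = (0 3 6 5 1)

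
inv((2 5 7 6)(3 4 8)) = (2 6 7 5)(3 8 4)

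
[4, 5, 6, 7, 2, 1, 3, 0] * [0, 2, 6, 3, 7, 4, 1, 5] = [7, 4, 1, 5, 6, 2, 3, 0]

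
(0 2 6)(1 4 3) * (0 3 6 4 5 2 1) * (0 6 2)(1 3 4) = (0 3 6 4 2 1 5)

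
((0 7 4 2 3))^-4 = (0 7 4 2 3)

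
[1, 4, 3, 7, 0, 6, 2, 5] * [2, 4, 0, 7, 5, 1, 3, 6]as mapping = [0→4, 1→5, 2→7, 3→6, 4→2, 5→3, 6→0, 7→1]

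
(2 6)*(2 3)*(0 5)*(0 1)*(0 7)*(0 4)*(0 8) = (0 5 1 7 4 8)(2 6 3)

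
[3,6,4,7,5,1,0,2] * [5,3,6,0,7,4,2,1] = [0,2,7,1,4,3,5,6]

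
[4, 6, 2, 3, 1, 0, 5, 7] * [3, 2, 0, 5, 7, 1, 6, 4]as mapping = [0→7, 1→6, 2→0, 3→5, 4→2, 5→3, 6→1, 7→4]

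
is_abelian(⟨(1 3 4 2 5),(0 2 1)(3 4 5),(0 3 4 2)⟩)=no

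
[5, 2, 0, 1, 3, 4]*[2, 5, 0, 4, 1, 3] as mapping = [0→3, 1→0, 2→2, 3→5, 4→4, 5→1] 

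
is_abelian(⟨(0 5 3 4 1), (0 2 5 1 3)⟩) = no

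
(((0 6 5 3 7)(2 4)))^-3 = (0 5 7 6 3)(2 4)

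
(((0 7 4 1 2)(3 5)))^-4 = (0 7 4 1 2)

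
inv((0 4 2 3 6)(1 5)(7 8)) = (0 6 3 2 4)(1 5)(7 8)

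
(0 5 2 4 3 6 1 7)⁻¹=(0 7 1 6 3 4 2 5)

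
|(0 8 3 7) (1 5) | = 4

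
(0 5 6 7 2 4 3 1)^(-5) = (0 7 3 5 2 1 6 4)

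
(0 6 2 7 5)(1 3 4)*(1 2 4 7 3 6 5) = (0 5)(1 6 4 2 3 7)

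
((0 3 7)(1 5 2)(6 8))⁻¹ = (0 7 3)(1 2 5)(6 8)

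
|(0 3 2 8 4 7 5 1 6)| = 9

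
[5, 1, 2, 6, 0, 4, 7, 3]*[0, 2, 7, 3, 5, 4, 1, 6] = [4, 2, 7, 1, 0, 5, 6, 3]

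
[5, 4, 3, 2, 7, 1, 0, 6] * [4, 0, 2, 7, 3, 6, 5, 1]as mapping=[0→6, 1→3, 2→7, 3→2, 4→1, 5→0, 6→4, 7→5]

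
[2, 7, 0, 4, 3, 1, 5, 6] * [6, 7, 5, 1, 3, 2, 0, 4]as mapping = [0→5, 1→4, 2→6, 3→3, 4→1, 5→7, 6→2, 7→0]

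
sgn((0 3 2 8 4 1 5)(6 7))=-1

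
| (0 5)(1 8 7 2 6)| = 10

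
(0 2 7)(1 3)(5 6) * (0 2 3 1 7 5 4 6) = (0 3 7 2 5)(4 6)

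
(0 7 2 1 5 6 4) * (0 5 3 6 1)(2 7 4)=(0 4 5 1 3 6 2)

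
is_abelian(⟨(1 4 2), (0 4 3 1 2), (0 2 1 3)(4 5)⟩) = no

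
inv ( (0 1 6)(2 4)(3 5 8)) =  (0 6 1)(2 4)(3 8 5)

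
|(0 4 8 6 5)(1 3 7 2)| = 20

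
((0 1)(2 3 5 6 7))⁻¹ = (0 1)(2 7 6 5 3)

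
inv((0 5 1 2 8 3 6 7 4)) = (0 4 7 6 3 8 2 1 5)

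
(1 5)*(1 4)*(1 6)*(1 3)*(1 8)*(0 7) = (0 7)(1 5 4 6 3 8)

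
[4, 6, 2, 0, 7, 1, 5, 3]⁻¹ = [3, 5, 2, 7, 0, 6, 1, 4]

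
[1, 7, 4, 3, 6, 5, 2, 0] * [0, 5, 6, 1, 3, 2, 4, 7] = [5, 7, 3, 1, 4, 2, 6, 0]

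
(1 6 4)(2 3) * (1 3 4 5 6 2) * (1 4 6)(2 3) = (1 3 4 2 6 5)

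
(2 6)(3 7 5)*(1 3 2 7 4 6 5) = (1 3 4 6 7)(2 5)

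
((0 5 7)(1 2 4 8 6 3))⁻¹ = (0 7 5)(1 3 6 8 4 2)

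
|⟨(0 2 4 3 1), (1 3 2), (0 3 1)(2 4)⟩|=120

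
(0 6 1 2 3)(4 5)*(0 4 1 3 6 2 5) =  (0 2 6 3 4)(1 5)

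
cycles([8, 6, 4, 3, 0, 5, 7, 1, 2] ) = (0 8 2 4)(1 6 7)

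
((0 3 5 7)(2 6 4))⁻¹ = (0 7 5 3)(2 4 6)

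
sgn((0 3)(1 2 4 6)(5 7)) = -1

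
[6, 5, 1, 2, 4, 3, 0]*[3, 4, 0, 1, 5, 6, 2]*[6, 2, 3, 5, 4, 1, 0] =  [3, 0, 4, 6, 1, 2, 5]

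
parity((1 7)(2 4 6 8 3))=odd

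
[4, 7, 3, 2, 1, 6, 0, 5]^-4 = [1, 5, 2, 3, 7, 0, 4, 6]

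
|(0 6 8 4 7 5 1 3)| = 8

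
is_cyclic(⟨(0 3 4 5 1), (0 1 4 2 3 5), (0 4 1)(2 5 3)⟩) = no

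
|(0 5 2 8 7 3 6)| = 7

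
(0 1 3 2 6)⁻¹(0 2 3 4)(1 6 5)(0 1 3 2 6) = (0 5 3)(1 6 2 4)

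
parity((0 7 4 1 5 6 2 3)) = odd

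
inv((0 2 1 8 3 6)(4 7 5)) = (0 6 3 8 1 2)(4 5 7)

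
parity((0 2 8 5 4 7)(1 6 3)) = odd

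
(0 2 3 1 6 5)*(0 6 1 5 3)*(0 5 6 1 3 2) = (1 3 6 2 5)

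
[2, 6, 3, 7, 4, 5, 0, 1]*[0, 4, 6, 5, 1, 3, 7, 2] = [6, 7, 5, 2, 1, 3, 0, 4]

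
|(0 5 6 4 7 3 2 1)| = 8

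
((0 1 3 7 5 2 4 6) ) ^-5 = (0 7 4 1 5 6 3 2) 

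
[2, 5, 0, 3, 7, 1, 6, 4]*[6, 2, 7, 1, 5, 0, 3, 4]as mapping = [0→7, 1→0, 2→6, 3→1, 4→4, 5→2, 6→3, 7→5]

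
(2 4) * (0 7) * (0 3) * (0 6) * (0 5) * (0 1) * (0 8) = (0 7 3 6 5 1 8)(2 4)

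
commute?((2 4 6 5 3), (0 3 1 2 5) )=no:(2 4 6 5 3) * (0 3 1 2 5)=(0 3 5 1 2 4 6), (0 3 1 2 5) * (2 4 6 5 3)=(0 2 3 1 4 6 5) 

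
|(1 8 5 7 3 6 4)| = 7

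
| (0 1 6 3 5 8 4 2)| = 8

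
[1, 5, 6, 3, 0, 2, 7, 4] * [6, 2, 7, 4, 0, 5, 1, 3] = [2, 5, 1, 4, 6, 7, 3, 0]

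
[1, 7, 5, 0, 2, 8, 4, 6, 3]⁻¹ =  [3, 0, 4, 8, 6, 2, 7, 1, 5]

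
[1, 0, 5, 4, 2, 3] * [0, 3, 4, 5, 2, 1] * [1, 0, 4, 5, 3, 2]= [5, 1, 0, 4, 3, 2]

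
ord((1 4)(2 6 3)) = 6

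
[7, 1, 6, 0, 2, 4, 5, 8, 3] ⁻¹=[3, 1, 4, 8, 5, 6, 2, 0, 7] 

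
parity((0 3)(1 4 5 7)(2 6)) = odd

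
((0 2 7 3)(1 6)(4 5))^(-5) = (0 3 7 2)(1 6)(4 5)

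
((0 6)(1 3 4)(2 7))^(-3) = (0 6)(2 7)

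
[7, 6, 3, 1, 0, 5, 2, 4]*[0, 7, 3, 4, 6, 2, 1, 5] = [5, 1, 4, 7, 0, 2, 3, 6]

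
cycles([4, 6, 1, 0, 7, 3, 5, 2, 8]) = (0 4 7 2 1 6 5 3)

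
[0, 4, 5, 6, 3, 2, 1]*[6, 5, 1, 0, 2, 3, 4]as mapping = [0→6, 1→2, 2→3, 3→4, 4→0, 5→1, 6→5]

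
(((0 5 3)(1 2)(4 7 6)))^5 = (0 3 5)(1 2)(4 6 7)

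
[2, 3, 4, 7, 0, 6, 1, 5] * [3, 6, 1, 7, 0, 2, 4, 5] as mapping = [0→1, 1→7, 2→0, 3→5, 4→3, 5→4, 6→6, 7→2] 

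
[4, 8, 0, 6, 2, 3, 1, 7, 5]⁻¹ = [2, 6, 4, 5, 0, 8, 3, 7, 1]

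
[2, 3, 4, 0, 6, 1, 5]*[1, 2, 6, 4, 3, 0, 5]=[6, 4, 3, 1, 5, 2, 0]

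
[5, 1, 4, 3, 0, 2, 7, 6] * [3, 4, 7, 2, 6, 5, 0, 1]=[5, 4, 6, 2, 3, 7, 1, 0]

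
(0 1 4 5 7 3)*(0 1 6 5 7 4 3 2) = (0 6 5 4 7 2)(1 3)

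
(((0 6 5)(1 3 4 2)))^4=(0 6 5)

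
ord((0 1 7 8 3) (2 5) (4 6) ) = 10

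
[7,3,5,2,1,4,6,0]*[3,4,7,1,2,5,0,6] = [6,1,5,7,4,2,0,3]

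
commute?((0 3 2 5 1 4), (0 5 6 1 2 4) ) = no:(0 3 2 5 1 4)*(0 5 6 1 2 4) = (0 3 4 5 2 6 1), (0 5 6 1 2 4)*(0 3 2 5 1 4) = (0 1 5 6 4 3 2) 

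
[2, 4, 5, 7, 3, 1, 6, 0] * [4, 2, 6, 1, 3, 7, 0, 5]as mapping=[0→6, 1→3, 2→7, 3→5, 4→1, 5→2, 6→0, 7→4]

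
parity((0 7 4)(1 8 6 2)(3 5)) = even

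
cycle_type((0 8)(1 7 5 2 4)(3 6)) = 2^2.5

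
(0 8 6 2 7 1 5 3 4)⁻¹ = (0 4 3 5 1 7 2 6 8)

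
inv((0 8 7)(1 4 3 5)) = (0 7 8)(1 5 3 4)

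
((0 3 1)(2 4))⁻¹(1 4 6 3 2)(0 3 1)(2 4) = (0 2 6 1 4)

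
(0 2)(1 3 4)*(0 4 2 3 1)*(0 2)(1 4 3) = (0 1 4 2 3)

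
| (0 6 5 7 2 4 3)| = 7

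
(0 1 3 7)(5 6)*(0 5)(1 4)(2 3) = (0 4 1 2 3 7 5 6)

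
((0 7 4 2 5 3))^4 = (0 5 4)(2 7 3)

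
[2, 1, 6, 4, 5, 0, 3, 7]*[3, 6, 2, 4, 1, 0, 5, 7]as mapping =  [0→2, 1→6, 2→5, 3→1, 4→0, 5→3, 6→4, 7→7]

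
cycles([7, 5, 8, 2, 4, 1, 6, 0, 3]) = (0 7) (1 5) (2 8 3) 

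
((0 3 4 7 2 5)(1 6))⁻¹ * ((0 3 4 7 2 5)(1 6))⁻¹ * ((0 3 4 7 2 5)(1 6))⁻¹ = (0 7)(1 6)(2 3)(4 5)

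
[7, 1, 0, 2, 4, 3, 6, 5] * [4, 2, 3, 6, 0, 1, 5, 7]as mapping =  [0→7, 1→2, 2→4, 3→3, 4→0, 5→6, 6→5, 7→1]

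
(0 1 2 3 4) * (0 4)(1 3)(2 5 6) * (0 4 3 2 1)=(0 2)(1 5 6)(3 4)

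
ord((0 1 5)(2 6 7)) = 3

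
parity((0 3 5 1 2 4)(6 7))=even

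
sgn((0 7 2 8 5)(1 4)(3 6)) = 1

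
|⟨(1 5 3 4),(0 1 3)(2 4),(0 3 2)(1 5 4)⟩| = 720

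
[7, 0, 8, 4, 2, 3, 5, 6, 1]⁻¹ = [1, 8, 4, 5, 3, 6, 7, 0, 2]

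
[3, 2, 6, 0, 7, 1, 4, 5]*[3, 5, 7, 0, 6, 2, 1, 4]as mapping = [0→0, 1→7, 2→1, 3→3, 4→4, 5→5, 6→6, 7→2]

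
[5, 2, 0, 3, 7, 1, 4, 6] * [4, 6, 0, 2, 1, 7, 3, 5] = [7, 0, 4, 2, 5, 6, 1, 3]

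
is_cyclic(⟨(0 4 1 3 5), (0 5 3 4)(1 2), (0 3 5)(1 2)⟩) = no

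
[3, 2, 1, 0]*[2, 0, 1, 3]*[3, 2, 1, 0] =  [0, 2, 3, 1]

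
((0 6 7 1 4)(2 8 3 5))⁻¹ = (0 4 1 7 6)(2 5 3 8)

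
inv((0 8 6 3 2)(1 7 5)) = (0 2 3 6 8)(1 5 7)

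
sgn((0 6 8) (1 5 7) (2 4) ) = -1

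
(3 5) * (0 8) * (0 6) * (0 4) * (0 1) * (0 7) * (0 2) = (0 8 6 4 1 7 2)(3 5)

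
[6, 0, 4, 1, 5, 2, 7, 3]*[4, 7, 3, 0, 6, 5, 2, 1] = [2, 4, 6, 7, 5, 3, 1, 0]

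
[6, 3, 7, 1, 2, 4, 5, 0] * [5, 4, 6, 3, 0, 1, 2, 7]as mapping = [0→2, 1→3, 2→7, 3→4, 4→6, 5→0, 6→1, 7→5]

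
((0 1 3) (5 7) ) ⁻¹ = (0 3 1) (5 7) 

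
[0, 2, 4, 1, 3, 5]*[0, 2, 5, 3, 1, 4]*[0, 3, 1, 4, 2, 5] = [0, 5, 3, 1, 4, 2]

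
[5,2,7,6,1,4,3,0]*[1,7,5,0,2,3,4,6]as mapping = [0→3,1→5,2→6,3→4,4→7,5→2,6→0,7→1]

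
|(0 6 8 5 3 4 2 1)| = 8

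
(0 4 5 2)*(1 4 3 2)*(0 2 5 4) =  (0 3 5 1)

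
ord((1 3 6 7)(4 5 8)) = 12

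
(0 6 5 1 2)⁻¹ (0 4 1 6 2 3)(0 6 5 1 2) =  (0 3 6 4 2 5)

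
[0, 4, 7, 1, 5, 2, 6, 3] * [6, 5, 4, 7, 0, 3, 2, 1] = [6, 0, 1, 5, 3, 4, 2, 7]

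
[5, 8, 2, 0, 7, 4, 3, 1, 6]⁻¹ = [3, 7, 2, 6, 5, 0, 8, 4, 1]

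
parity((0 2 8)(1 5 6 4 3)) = even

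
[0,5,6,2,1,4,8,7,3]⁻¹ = [0,4,3,8,5,1,2,7,6]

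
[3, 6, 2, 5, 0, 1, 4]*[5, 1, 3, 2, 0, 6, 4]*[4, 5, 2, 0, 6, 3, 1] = [2, 6, 0, 1, 3, 5, 4]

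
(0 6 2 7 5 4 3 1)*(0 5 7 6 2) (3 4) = (0 2 6) (1 5 3) 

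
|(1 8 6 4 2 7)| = 6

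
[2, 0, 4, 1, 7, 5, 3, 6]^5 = [3, 6, 1, 7, 0, 5, 4, 2]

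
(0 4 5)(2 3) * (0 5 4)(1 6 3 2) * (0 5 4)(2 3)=(0 5 4)(1 6 2 3)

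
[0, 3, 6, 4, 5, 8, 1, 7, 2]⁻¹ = [0, 6, 8, 1, 3, 4, 2, 7, 5]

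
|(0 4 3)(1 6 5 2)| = 12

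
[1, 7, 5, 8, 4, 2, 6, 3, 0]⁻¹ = [8, 0, 5, 7, 4, 2, 6, 1, 3]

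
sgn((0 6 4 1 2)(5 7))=-1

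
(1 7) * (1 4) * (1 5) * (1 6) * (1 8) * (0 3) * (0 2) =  (0 3 2)(1 7 4 5 6 8)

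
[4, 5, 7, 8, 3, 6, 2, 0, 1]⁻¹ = [7, 8, 6, 4, 0, 1, 5, 2, 3]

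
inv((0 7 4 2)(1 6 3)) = (0 2 4 7)(1 3 6)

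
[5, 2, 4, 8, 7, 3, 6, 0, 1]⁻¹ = [7, 8, 1, 5, 2, 0, 6, 4, 3]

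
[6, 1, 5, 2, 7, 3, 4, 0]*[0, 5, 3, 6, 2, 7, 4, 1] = [4, 5, 7, 3, 1, 6, 2, 0]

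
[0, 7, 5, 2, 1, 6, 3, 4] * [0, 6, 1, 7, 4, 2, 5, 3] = [0, 3, 2, 1, 6, 5, 7, 4]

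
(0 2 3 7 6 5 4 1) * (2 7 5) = (0 7 6 2 3 5 4 1)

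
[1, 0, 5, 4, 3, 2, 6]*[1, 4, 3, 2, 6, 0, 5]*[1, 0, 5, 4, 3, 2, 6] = [3, 0, 1, 6, 5, 4, 2]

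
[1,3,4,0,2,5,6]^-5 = [1,3,4,0,2,5,6]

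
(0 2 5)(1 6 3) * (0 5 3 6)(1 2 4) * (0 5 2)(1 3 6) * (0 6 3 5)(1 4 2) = (0 2 3 6 4 5 1)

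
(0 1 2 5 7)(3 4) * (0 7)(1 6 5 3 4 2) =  (0 6 5)(2 3)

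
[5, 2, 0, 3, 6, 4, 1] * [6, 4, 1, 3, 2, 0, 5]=[0, 1, 6, 3, 5, 2, 4]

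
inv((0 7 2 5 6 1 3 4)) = (0 4 3 1 6 5 2 7)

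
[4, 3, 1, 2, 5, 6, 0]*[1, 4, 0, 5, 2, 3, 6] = [2, 5, 4, 0, 3, 6, 1]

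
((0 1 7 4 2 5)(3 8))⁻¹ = (0 5 2 4 7 1)(3 8)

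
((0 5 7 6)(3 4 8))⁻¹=(0 6 7 5)(3 8 4)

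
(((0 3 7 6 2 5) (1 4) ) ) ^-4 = (0 7 2) (3 6 5) 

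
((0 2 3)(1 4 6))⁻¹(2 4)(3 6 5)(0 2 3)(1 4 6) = (0 1 5)(3 6)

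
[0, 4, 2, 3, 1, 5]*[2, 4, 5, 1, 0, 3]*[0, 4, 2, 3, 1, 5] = [2, 0, 5, 4, 1, 3]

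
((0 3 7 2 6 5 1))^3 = (0 2 1 7 5 3 6)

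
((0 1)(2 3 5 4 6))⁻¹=(0 1)(2 6 4 5 3)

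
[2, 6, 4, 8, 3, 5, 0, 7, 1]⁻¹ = [6, 8, 0, 4, 2, 5, 1, 7, 3]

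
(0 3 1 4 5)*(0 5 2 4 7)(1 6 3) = (0 1 7)(2 4)(3 6)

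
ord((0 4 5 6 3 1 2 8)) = 8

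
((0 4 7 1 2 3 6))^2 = (0 7 2 6 4 1 3)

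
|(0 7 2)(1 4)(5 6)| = 6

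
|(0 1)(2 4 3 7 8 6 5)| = 14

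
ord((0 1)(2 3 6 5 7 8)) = 6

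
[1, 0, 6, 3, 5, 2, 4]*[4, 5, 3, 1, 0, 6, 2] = [5, 4, 2, 1, 6, 3, 0]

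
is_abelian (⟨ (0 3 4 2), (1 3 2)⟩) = no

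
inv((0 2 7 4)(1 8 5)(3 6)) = (0 4 7 2)(1 5 8)(3 6)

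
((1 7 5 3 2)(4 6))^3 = (1 3 7 2 5)(4 6)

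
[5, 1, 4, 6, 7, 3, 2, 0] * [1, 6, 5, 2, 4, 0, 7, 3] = [0, 6, 4, 7, 3, 2, 5, 1]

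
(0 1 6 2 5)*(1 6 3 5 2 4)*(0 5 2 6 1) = (0 1 3 2 6 4)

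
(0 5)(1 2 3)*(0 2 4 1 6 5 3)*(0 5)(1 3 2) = (0 2 5 1 4 3 6)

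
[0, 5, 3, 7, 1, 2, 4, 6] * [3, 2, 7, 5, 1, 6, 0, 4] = [3, 6, 5, 4, 2, 7, 1, 0]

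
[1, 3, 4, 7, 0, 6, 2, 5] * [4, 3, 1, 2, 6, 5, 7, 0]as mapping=[0→3, 1→2, 2→6, 3→0, 4→4, 5→7, 6→1, 7→5]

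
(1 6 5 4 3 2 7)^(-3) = (1 3 6 2 5 7 4)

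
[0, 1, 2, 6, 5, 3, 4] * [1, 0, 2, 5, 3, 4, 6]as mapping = [0→1, 1→0, 2→2, 3→6, 4→4, 5→5, 6→3]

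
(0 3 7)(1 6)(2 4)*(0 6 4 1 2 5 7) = (0 3)(1 4 5 7 6 2)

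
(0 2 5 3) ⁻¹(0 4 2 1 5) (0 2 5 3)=(1 3 2 4 5) 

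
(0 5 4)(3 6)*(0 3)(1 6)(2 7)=(0 5 4 3 1 6)(2 7)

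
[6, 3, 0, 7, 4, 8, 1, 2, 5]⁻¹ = [2, 6, 7, 1, 4, 8, 0, 3, 5]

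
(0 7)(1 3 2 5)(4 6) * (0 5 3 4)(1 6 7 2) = (0 2 3 1 4 7 5 6)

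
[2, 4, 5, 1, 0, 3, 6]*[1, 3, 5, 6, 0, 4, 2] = [5, 0, 4, 3, 1, 6, 2]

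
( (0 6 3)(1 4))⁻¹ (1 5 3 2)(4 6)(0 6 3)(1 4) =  (0 2 4 5)(1 3)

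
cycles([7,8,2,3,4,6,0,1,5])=(0 7 1 8 5 6)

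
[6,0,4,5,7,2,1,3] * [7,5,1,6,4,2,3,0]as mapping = [0→3,1→7,2→4,3→2,4→0,5→1,6→5,7→6]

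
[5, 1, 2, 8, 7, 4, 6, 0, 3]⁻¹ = [7, 1, 2, 8, 5, 0, 6, 4, 3]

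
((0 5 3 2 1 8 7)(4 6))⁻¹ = (0 7 8 1 2 3 5)(4 6)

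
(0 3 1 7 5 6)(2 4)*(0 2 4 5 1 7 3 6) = (0 6 2 5)(1 3 7)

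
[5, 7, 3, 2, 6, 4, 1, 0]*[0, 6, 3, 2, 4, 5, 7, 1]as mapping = [0→5, 1→1, 2→2, 3→3, 4→7, 5→4, 6→6, 7→0]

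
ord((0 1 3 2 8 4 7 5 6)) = 9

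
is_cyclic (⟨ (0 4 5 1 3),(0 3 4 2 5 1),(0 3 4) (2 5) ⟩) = no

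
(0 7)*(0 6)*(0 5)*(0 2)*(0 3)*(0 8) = (0 7 6 5 2 3 8)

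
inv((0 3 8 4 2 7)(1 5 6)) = (0 7 2 4 8 3)(1 6 5)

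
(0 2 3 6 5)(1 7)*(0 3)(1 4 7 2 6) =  (0 6 5 3 1 2)(4 7)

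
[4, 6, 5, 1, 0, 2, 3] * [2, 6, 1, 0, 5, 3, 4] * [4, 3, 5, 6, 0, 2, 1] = [2, 0, 6, 1, 5, 3, 4]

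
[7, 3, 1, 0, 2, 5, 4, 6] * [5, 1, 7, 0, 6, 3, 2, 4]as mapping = [0→4, 1→0, 2→1, 3→5, 4→7, 5→3, 6→6, 7→2]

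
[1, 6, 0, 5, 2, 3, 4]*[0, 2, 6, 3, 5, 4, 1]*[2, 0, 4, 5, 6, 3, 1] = [4, 0, 2, 6, 1, 5, 3]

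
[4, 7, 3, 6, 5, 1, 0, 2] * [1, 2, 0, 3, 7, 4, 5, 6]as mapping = [0→7, 1→6, 2→3, 3→5, 4→4, 5→2, 6→1, 7→0]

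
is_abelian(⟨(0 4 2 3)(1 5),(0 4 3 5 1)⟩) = no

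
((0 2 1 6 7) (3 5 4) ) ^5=(3 4 5) 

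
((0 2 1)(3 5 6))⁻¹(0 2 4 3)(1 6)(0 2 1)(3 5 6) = (0 3)(1 4 5 2)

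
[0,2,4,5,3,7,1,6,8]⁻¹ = [0,6,1,4,2,3,7,5,8]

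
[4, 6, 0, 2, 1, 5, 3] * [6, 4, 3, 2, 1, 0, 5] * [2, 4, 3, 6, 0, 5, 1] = [4, 5, 1, 6, 0, 2, 3]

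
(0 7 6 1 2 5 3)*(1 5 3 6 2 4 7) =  (0 1 4 7 2 3)(5 6)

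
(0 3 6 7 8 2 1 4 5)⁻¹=(0 5 4 1 2 8 7 6 3)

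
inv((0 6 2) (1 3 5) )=(0 2 6) (1 5 3) 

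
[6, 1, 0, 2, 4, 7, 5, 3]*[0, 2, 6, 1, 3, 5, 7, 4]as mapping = [0→7, 1→2, 2→0, 3→6, 4→3, 5→4, 6→5, 7→1]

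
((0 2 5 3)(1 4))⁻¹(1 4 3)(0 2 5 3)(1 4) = (0 4 1)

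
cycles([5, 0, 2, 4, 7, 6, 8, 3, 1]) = (0 5 6 8 1)(3 4 7)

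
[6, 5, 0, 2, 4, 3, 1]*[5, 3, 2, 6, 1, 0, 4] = [4, 0, 5, 2, 1, 6, 3]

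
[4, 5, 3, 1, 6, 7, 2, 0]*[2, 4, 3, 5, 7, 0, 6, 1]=[7, 0, 5, 4, 6, 1, 3, 2]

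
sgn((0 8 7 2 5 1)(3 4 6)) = -1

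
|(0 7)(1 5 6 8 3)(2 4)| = 10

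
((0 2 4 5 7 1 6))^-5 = (0 4 7 6 2 5 1)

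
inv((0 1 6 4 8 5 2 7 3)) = (0 3 7 2 5 8 4 6 1)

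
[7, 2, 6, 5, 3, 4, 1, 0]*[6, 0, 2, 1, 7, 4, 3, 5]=[5, 2, 3, 4, 1, 7, 0, 6]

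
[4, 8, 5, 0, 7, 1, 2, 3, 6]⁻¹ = [3, 5, 6, 7, 0, 2, 8, 4, 1]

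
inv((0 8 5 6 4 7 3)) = (0 3 7 4 6 5 8)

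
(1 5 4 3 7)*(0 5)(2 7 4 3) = (0 5 3 4 2 7 1)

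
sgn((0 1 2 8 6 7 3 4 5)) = 1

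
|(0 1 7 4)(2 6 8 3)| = 4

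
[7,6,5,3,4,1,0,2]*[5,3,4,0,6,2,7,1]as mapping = [0→1,1→7,2→2,3→0,4→6,5→3,6→5,7→4]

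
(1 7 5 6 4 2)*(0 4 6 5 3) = (0 4 2 1 7 3)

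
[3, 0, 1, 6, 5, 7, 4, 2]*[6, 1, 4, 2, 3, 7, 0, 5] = [2, 6, 1, 0, 7, 5, 3, 4]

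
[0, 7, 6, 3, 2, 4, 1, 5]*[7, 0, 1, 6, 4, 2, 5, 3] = [7, 3, 5, 6, 1, 4, 0, 2]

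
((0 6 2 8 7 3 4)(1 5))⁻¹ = (0 4 3 7 8 2 6)(1 5)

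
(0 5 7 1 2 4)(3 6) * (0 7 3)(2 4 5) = (0 2 5 3 6)(1 4 7)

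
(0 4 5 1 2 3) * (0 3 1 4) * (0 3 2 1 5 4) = (0 3 2 5)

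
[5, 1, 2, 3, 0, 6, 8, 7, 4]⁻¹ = [4, 1, 2, 3, 8, 0, 5, 7, 6]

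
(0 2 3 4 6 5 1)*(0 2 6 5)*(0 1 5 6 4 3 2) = (0 4 6 1)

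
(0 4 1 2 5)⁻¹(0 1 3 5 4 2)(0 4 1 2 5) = (0 1 5 4 2 3)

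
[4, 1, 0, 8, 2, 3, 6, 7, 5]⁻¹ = [2, 1, 4, 5, 0, 8, 6, 7, 3]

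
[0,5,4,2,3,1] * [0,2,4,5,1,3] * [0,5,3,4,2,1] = [0,4,5,2,1,3]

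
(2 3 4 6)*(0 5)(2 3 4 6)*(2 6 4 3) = (0 5)(2 3 4 6)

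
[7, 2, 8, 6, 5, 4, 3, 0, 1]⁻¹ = [7, 8, 1, 6, 5, 4, 3, 0, 2]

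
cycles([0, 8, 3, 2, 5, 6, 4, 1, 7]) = (1 8 7)(2 3)(4 5 6)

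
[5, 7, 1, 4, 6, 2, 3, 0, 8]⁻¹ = [7, 2, 5, 6, 3, 0, 4, 1, 8]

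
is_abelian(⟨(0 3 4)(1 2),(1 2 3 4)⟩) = no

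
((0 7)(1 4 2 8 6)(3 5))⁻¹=(0 7)(1 6 8 2 4)(3 5)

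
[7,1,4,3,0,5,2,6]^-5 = [0,1,2,3,4,5,6,7]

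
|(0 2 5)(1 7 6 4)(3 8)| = 12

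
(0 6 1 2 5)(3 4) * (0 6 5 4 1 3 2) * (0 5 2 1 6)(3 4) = (0 2 3 6 4 1 5)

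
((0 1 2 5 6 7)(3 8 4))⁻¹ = (0 7 6 5 2 1)(3 4 8)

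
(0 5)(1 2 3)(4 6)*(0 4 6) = (0 5 4)(1 2 3)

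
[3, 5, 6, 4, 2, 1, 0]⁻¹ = [6, 5, 4, 0, 3, 1, 2]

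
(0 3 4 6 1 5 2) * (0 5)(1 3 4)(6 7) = (0 4 7 6 3 1)(2 5)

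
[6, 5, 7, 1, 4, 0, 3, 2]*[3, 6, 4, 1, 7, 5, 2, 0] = [2, 5, 0, 6, 7, 3, 1, 4]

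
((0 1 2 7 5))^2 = (0 2 5 1 7)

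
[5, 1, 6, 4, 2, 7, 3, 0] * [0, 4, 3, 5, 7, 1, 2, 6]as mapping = [0→1, 1→4, 2→2, 3→7, 4→3, 5→6, 6→5, 7→0]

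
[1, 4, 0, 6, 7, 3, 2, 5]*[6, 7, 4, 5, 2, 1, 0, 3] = [7, 2, 6, 0, 3, 5, 4, 1]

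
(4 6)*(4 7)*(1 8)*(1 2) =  (1 8 2) (4 6 7) 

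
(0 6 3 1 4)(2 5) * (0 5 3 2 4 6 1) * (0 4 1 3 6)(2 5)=(0 3 4 2 6 5 1)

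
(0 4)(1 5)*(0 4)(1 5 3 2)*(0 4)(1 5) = (0 4)(1 3 2 5)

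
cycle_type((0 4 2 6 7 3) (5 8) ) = 2.6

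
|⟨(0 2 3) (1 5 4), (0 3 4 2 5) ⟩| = 360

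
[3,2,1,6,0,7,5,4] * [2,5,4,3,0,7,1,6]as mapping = [0→3,1→4,2→5,3→1,4→2,5→6,6→7,7→0]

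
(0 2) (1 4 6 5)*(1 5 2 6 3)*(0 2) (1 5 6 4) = (0 4 3 5 6) 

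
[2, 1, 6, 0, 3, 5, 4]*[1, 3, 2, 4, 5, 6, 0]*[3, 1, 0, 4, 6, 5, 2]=[0, 4, 3, 1, 6, 2, 5]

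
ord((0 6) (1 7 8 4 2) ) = 10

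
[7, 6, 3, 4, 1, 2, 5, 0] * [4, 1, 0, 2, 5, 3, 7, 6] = [6, 7, 2, 5, 1, 0, 3, 4]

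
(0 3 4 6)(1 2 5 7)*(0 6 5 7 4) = (0 3)(1 2 7)(4 5)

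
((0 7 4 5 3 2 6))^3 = (0 5 6 4 2 7 3)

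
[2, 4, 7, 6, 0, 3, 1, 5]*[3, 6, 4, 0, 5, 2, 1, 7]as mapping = [0→4, 1→5, 2→7, 3→1, 4→3, 5→0, 6→6, 7→2]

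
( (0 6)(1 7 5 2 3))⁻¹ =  (0 6)(1 3 2 5 7)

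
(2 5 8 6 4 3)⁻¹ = (2 3 4 6 8 5)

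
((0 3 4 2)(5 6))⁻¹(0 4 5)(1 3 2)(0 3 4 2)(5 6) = (0 1 4)(2 6 3)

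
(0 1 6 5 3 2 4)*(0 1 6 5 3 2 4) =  (0 6 3 4 1 5 2)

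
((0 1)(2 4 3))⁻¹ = (0 1)(2 3 4)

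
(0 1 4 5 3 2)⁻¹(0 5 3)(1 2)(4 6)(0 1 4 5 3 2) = (0 4)(1 3 2)(5 6)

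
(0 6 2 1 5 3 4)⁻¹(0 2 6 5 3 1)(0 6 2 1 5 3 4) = (1 2 3 4 5 6)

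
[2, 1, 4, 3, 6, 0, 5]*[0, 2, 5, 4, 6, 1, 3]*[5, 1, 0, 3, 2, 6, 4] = [6, 0, 4, 2, 3, 5, 1]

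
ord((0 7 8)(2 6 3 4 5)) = 15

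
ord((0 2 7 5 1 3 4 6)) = 8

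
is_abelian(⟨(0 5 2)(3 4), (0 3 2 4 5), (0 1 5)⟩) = no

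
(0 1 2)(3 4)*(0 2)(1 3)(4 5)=(0 3 5 4 1)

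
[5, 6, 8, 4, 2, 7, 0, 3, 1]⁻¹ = [6, 8, 4, 7, 3, 0, 1, 5, 2]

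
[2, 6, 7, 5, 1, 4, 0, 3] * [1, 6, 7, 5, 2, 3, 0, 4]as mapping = [0→7, 1→0, 2→4, 3→3, 4→6, 5→2, 6→1, 7→5]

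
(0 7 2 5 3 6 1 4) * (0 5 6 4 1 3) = (0 7 2 6 3 4 5)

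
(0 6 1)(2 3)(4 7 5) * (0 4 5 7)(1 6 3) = (0 3 2 1 4)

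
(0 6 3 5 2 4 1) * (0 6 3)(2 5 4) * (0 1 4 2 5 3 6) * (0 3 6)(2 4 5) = (1 3 4 5 6)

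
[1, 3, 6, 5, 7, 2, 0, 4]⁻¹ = [6, 0, 5, 1, 7, 3, 2, 4]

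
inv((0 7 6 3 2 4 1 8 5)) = (0 5 8 1 4 2 3 6 7)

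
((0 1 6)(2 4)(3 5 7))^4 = (0 1 6)(3 5 7)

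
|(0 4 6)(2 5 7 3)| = 12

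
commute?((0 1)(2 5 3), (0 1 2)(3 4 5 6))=no:(0 1)(2 5 3)*(0 1 2)(3 4 5 6)=(0 2 6 3)(4 5), (0 1 2)(3 4 5 6)*(0 1)(2 5 3)=(1 5 6 2)(3 4)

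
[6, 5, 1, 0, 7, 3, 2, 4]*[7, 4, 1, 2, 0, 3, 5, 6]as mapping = [0→5, 1→3, 2→4, 3→7, 4→6, 5→2, 6→1, 7→0]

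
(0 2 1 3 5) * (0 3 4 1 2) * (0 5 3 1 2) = (0 5 1 4 2)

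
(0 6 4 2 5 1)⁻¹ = (0 1 5 2 4 6)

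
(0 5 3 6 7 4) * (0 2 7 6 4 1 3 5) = (1 3 4 2 7)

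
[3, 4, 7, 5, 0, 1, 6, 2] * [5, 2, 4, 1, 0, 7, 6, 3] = [1, 0, 3, 7, 5, 2, 6, 4]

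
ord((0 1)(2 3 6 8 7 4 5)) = 14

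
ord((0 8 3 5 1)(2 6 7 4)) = 20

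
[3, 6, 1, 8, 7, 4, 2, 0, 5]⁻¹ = [7, 2, 6, 0, 5, 8, 1, 4, 3]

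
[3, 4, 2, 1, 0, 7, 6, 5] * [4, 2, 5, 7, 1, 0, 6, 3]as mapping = [0→7, 1→1, 2→5, 3→2, 4→4, 5→3, 6→6, 7→0]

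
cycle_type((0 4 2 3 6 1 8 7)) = 8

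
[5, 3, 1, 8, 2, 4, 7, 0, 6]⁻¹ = [7, 2, 4, 1, 5, 0, 8, 6, 3]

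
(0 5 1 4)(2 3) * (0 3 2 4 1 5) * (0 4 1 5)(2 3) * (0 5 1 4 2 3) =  (0 2)(3 4)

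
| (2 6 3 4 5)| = 5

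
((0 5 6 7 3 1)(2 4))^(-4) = (0 6 3)(1 5 7)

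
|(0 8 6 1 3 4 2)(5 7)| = 14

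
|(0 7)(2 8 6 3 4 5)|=6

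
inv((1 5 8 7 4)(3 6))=(1 4 7 8 5)(3 6)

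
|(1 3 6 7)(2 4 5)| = 12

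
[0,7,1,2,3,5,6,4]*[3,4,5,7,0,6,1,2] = [3,2,4,5,7,6,1,0]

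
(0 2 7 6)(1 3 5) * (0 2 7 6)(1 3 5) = (0 7)(1 5 3)(2 6)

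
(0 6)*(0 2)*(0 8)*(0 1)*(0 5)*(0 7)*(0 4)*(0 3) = (0 6 2 8 1 5 7 4 3)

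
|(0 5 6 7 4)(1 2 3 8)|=20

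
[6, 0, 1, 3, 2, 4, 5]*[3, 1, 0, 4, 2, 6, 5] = [5, 3, 1, 4, 0, 2, 6]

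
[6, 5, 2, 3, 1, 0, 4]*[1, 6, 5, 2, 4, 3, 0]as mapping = [0→0, 1→3, 2→5, 3→2, 4→6, 5→1, 6→4]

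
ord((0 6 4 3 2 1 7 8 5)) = 9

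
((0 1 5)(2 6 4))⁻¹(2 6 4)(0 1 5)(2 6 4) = (2 6 4)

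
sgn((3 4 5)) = 1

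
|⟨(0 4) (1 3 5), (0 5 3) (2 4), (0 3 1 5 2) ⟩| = 720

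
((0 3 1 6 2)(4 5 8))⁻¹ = (0 2 6 1 3)(4 8 5)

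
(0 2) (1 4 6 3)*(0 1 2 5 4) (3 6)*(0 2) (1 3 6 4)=(0 5 1 2 3) (4 6) 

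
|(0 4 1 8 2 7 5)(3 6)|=14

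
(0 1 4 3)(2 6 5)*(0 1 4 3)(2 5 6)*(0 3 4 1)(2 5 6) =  (0 1 4 3)(2 5 6)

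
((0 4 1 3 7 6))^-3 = (0 3)(1 6)(4 7)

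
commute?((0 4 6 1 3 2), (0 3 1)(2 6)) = no:(0 4 6 1 3 2)*(0 3 1)(2 6) = (0 4 2 3 6), (0 3 1)(2 6)*(0 4 6 1 3 2) = (0 2 1 4 6)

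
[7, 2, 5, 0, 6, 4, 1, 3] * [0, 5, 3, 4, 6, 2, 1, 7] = [7, 3, 2, 0, 1, 6, 5, 4]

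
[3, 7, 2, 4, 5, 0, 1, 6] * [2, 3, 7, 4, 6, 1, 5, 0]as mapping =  [0→4, 1→0, 2→7, 3→6, 4→1, 5→2, 6→3, 7→5]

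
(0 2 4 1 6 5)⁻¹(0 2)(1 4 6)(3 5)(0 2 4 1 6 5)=(0 3)(1 5 6)(2 4)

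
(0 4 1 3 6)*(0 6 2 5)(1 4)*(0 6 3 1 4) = (0 4)(2 5 6 3)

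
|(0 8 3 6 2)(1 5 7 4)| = 20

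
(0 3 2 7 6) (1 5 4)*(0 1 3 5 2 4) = (0 5) (1 2 7 6) (3 4) 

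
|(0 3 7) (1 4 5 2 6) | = 15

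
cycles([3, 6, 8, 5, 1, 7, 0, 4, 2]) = (0 3 5 7 4 1 6) (2 8) 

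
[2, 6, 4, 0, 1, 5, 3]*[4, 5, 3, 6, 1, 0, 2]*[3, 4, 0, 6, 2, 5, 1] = [6, 0, 4, 2, 5, 3, 1] 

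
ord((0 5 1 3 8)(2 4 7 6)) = 20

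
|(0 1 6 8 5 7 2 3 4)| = 9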